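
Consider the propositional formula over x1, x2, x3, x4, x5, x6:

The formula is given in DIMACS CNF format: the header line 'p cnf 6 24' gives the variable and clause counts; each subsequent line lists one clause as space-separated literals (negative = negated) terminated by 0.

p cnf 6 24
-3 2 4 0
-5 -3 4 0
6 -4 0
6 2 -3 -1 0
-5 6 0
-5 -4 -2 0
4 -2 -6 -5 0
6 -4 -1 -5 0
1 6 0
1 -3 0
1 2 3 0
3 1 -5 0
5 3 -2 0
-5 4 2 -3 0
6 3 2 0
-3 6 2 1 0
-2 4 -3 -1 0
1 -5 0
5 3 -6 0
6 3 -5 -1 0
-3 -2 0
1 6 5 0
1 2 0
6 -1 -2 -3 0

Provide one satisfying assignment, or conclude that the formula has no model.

x1 ↦ True,  x2 ↦ False,  x3 ↦ False,  x4 ↦ False,  x5 ↦ True,  x6 ↦ True

Case x6 = True:
Case x1 = True:
Case x5 = True:
Case x3 = False:
Case x4 = False:
Unit clause (¬x2) forces x2 = False.
Every clause now holds.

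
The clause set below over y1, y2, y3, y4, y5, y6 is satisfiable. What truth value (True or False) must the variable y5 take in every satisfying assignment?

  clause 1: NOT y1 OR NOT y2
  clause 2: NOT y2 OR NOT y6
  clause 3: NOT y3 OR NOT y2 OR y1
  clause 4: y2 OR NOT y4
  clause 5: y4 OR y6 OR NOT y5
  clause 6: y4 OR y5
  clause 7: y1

True

Suppose y5 = false.
(y4) alone gives y4 = true.
(y2) alone gives y2 = true.
(NOT y1) alone gives y1 = false.
That conflicts with the unit clause (y1).
So every satisfying assignment has y5 = True.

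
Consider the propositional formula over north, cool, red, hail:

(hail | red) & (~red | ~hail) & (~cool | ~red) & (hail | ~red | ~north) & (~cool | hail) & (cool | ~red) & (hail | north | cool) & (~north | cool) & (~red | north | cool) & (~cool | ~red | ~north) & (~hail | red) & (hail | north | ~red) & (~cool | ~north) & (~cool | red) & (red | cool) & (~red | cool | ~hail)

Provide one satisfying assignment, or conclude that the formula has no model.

UNSATISFIABLE

Case hail = 1:
From the singleton clause (~red), red = 0.
But (red) is also a unit clause — contradiction.
That branch fails; take hail = 0 instead.
From the singleton clause (red), red = 1.
From the singleton clause (~cool), cool = 0.
But (cool) is also a unit clause — contradiction.
Both values of hail lead to a conflict.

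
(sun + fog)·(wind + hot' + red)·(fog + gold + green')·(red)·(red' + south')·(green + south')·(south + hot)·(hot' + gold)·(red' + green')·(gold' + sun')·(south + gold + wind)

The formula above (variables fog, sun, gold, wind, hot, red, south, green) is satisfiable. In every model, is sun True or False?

Suppose sun = 1.
(red) alone gives red = 1.
(south') alone gives south = 0.
(hot) alone gives hot = 1.
(gold) alone gives gold = 1.
That conflicts with the unit clause (gold').
So every satisfying assignment has sun = False.

False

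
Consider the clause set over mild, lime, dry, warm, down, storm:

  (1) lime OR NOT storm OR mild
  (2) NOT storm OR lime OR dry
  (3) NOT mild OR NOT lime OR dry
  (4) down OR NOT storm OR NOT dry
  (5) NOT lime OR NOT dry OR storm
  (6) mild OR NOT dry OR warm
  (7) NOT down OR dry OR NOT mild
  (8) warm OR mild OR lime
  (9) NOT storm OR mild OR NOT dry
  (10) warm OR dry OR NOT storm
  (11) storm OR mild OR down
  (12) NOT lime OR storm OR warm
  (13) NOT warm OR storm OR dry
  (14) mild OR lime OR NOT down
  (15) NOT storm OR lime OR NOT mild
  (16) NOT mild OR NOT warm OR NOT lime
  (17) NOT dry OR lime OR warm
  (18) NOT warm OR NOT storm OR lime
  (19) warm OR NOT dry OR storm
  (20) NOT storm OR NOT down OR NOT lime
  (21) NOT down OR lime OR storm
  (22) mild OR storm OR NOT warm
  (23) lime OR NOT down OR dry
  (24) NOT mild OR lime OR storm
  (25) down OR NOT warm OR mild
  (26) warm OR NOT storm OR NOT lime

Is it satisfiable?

Unsatisfiable

Branch on lime: set lime = true.
Branch on mild: set mild = false.
Branch on dry: set dry = false.
Branch on warm: set warm = true.
From the singleton clause (storm), storm = true.
From the singleton clause (NOT down), down = false.
That conflicts with the unit clause (down).
Undo warm and try warm = false.
From the singleton clause (NOT storm), storm = false.
That conflicts with the unit clause (storm).
Both values of warm lead to a conflict.
Undo dry and try dry = true.
From the singleton clause (storm), storm = true.
That conflicts with the unit clause (NOT storm).
Both values of dry lead to a conflict.
Undo mild and try mild = true.
From the singleton clause (dry), dry = true.
From the singleton clause (storm), storm = true.
From the singleton clause (down), down = true.
That conflicts with the unit clause (NOT down).
Both values of mild lead to a conflict.
Undo lime and try lime = false.
Branch on storm: set storm = false.
From the singleton clause (NOT down), down = false.
From the singleton clause (mild), mild = true.
That conflicts with the unit clause (NOT mild).
Undo storm and try storm = true.
From the singleton clause (mild), mild = true.
That conflicts with the unit clause (NOT mild).
Both values of storm lead to a conflict.
Both values of lime lead to a conflict.
No assignment satisfies every clause.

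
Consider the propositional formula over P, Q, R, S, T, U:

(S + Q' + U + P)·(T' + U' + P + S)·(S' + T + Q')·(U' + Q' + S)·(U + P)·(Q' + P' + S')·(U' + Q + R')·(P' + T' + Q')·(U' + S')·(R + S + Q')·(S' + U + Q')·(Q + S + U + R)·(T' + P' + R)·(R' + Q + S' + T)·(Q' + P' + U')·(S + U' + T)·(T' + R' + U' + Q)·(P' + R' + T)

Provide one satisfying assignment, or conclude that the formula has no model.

Branch on U: set U = 0.
(P) alone gives P = 1.
Branch on Q: set Q = 0.
Branch on S: set S = 0.
(R) alone gives R = 1.
(T) alone gives T = 1.
All clauses are satisfied.

P: 1,  Q: 0,  R: 1,  S: 0,  T: 1,  U: 0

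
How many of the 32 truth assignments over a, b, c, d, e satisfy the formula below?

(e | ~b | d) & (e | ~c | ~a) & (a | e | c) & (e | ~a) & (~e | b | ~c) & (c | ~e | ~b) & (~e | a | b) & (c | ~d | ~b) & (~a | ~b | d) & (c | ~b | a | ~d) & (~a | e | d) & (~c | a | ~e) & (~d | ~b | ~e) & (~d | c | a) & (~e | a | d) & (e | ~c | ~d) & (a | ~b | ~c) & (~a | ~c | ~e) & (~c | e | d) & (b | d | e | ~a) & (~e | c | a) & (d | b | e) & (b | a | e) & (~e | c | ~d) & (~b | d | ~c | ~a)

1

There are 2^5 = 32 truth assignments over (a, b, c, d, e).
Split on e. With e = 1, the clauses containing e are satisfied and ~e drops from the rest; 1 of the 2^4 = 16 assignments to the other variables satisfy what remains.
With e = 0, by the same count on the reduced clause set, 0 assignments work.
(One model: a=T, b=F, c=F, d=F, e=T.)
Total: 1 + 0 = 1.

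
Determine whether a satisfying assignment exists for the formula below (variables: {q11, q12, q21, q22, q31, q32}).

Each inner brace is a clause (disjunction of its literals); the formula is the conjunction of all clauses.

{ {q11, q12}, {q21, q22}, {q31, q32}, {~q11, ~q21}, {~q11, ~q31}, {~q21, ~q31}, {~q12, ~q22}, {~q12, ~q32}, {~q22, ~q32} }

No

Try q11 = 1.
From the singleton clause (~q21), q21 = 0.
From the singleton clause (q22), q22 = 1.
From the singleton clause (~q31), q31 = 0.
From the singleton clause (q32), q32 = 1.
Now (~q32) is unsatisfied and unit — conflict.
Backtrack on q11: now try q11 = 0.
From the singleton clause (q12), q12 = 1.
From the singleton clause (~q22), q22 = 0.
From the singleton clause (q21), q21 = 1.
From the singleton clause (~q31), q31 = 0.
From the singleton clause (q32), q32 = 1.
Now (~q32) is unsatisfied and unit — conflict.
Either choice for q11 ends in contradiction.
No assignment satisfies every clause.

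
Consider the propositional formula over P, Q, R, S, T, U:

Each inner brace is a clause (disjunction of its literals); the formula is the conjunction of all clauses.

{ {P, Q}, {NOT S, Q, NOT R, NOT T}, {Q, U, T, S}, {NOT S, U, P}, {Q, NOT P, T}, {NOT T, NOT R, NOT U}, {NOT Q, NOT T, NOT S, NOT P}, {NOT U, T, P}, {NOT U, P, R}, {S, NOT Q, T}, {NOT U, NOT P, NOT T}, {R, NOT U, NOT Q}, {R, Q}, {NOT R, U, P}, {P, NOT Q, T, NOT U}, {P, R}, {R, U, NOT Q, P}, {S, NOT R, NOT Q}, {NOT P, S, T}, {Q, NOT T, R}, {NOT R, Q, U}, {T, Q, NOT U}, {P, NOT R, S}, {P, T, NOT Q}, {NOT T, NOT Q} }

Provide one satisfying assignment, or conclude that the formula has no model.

Suppose P = true.
Suppose Q = true.
(NOT T) alone gives T = false.
(S) alone gives S = true.
Suppose R = true.
All clauses hold; U can take either value.

P=true,  Q=true,  R=true,  S=true,  T=false,  U=false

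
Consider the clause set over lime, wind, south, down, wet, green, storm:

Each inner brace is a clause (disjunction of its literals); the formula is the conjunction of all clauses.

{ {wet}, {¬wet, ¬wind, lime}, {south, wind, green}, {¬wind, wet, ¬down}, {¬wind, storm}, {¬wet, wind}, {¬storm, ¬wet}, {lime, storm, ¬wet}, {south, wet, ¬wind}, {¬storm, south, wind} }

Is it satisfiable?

The clause (wet) is unit, so wet = True.
The clause (wind) is unit, so wind = True.
The clause (lime) is unit, so lime = True.
The clause (storm) is unit, so storm = True.
Now (¬storm) is unsatisfied and unit — conflict.
No assignment satisfies every clause.

No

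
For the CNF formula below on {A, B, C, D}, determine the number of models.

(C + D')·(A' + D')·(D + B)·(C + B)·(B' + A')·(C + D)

3

There are 2^4 = 16 truth assignments over (A, B, C, D).
Check each against the 6 clauses (columns in the order A, B, C, D):
  F F F F  ✗ fails (D + B)
  F F F T  ✗ fails (C + D')
  F F T F  ✗ fails (D + B)
  F F T T  ✓ satisfies all
  F T F F  ✗ fails (C + D)
  F T F T  ✗ fails (C + D')
  F T T F  ✓ satisfies all
  F T T T  ✓ satisfies all
  T F F F  ✗ fails (D + B)
  T F F T  ✗ fails (C + D')
  T F T F  ✗ fails (D + B)
  T F T T  ✗ fails (A' + D')
  T T F F  ✗ fails (B' + A')
  T T F T  ✗ fails (C + D')
  T T T F  ✗ fails (B' + A')
  T T T T  ✗ fails (A' + D')
3 of the 16 rows are models.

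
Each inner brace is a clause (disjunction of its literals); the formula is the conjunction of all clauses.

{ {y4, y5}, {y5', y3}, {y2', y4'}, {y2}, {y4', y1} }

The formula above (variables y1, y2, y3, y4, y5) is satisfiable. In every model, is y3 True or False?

True

Suppose y3 = 0.
From the singleton clause (y5'), y5 = 0.
From the singleton clause (y4), y4 = 1.
From the singleton clause (y2'), y2 = 0.
But (y2) is also a unit clause — contradiction.
So every satisfying assignment has y3 = True.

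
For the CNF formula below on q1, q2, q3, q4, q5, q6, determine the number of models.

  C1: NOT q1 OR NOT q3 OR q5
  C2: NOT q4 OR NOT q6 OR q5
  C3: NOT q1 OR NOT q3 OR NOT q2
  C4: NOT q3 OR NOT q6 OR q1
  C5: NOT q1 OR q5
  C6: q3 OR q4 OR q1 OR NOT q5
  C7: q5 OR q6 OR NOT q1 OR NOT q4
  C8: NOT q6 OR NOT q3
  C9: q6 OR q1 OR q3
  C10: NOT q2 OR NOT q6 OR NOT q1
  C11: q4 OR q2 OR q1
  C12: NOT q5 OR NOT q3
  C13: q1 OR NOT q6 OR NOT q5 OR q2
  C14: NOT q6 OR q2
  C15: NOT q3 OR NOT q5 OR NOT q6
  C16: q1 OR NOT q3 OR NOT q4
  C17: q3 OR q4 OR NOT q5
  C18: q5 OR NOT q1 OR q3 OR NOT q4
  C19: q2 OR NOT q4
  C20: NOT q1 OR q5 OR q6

There are 2^6 = 64 truth assignments over (q1, q2, q3, q4, q5, q6).
Split on q3. With q3 = true, the clauses containing q3 are satisfied and NOT q3 drops from the rest; 1 of the 2^5 = 32 assignments to the other variables satisfy what remains.
With q3 = false, by the same count on the reduced clause set, 3 assignments work.
Total: 1 + 3 = 4.

4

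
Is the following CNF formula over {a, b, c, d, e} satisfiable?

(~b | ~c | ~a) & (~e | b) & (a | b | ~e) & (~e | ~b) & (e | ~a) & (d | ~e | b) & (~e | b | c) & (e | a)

No, unsatisfiable

Case e = 0:
From the singleton clause (~a), a = 0.
But (a) is also a unit clause — contradiction.
So e must be the other value — set e = 1.
From the singleton clause (b), b = 1.
But (~b) is also a unit clause — contradiction.
Either choice for e ends in contradiction.
No assignment satisfies every clause.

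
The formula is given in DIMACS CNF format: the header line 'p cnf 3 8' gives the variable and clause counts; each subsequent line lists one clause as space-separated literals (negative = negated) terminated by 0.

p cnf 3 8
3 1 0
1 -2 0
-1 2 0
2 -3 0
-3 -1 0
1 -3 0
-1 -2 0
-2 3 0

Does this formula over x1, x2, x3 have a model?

Branch on x3: set x3 = True.
Unit clause (x2) forces x2 = True.
Unit clause (x1) forces x1 = True.
That conflicts with the unit clause (¬x1).
So x3 must be the other value — set x3 = False.
Unit clause (x1) forces x1 = True.
Unit clause (x2) forces x2 = True.
That conflicts with the unit clause (¬x2).
Both values of x3 lead to a conflict.
No assignment satisfies every clause.

No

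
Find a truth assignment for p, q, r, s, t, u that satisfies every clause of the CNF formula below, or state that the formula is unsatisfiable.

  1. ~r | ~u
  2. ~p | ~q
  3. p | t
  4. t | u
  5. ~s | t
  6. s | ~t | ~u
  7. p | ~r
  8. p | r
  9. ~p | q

Suppose r = 0.
From the singleton clause (p), p = 1.
From the singleton clause (~q), q = 0.
Now (q) is unsatisfied and unit — conflict.
Undo r and try r = 1.
From the singleton clause (~u), u = 0.
From the singleton clause (t), t = 1.
From the singleton clause (p), p = 1.
From the singleton clause (~q), q = 0.
Now (q) is unsatisfied and unit — conflict.
Neither r = 1 nor r = 0 works.

UNSATISFIABLE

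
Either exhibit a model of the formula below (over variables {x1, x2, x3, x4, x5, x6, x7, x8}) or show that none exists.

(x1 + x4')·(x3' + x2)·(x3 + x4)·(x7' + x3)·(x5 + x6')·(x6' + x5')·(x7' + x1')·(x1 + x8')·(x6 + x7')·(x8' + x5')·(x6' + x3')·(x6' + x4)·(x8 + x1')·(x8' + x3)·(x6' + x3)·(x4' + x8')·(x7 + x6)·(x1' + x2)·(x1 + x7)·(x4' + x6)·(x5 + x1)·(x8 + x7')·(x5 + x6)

Try x1 = 1.
The clause (x7') is unit, so x7 = 0.
The clause (x8) is unit, so x8 = 1.
The clause (x5') is unit, so x5 = 0.
The clause (x6') is unit, so x6 = 0.
That conflicts with the unit clause (x6).
That branch fails; take x1 = 0 instead.
The clause (x4') is unit, so x4 = 0.
The clause (x3) is unit, so x3 = 1.
The clause (x2) is unit, so x2 = 1.
The clause (x8') is unit, so x8 = 0.
The clause (x6') is unit, so x6 = 0.
The clause (x7') is unit, so x7 = 0.
That conflicts with the unit clause (x7).
Both values of x1 lead to a conflict.

UNSATISFIABLE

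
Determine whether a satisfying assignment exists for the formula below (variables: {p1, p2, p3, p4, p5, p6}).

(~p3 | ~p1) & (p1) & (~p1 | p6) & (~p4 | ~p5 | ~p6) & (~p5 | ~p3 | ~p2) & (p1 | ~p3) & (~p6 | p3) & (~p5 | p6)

Unsatisfiable

From the singleton clause (p1), p1 = 1.
From the singleton clause (~p3), p3 = 0.
From the singleton clause (p6), p6 = 1.
But (~p6) is also a unit clause — contradiction.
No assignment satisfies every clause.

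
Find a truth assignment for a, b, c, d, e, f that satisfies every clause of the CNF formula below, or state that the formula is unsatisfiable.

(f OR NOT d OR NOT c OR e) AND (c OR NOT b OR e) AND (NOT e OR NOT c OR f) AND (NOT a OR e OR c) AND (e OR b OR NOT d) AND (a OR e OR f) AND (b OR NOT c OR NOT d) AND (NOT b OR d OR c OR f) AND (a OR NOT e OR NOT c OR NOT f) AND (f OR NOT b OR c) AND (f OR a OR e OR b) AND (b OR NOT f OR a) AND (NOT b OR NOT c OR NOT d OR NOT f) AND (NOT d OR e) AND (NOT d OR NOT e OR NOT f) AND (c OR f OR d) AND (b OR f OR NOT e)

a ↦ true,  b ↦ true,  c ↦ true,  d ↦ false,  e ↦ false,  f ↦ true

Case d = false:
Case c = true:
Case e = false:
Case a = true:
Every clause is now satisfied; b, f are unconstrained.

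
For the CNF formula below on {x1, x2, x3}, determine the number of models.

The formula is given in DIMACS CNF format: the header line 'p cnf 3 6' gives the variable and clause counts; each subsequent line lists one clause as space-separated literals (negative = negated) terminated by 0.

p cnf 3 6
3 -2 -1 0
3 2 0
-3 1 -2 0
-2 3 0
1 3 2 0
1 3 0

There are 2^3 = 8 truth assignments over (x1, x2, x3).
Check each against the 6 clauses (columns in the order x1, x2, x3):
  F F F  ✗ fails (x3 ∨ x2)
  F F T  ✓ satisfies all
  F T F  ✗ fails (¬x2 ∨ x3)
  F T T  ✗ fails (¬x3 ∨ x1 ∨ ¬x2)
  T F F  ✗ fails (x3 ∨ x2)
  T F T  ✓ satisfies all
  T T F  ✗ fails (x3 ∨ ¬x2 ∨ ¬x1)
  T T T  ✓ satisfies all
3 of the 8 rows are models.

3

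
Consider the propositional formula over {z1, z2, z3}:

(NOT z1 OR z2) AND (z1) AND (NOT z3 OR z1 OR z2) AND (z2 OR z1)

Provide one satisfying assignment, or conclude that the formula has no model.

From the singleton clause (z1), z1 = true.
From the singleton clause (z2), z2 = true.
Every clause is now satisfied; z3 is unconstrained.

z1=true,  z2=true,  z3=false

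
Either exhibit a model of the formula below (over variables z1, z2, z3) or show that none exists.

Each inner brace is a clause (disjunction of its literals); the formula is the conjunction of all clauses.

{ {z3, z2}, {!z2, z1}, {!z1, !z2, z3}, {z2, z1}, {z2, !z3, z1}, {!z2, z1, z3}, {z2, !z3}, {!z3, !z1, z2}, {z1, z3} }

Try z3 = true.
The clause (z2) is unit, so z2 = true.
The clause (z1) is unit, so z1 = true.
This assignment satisfies each clause.

z1: true, z2: true, z3: true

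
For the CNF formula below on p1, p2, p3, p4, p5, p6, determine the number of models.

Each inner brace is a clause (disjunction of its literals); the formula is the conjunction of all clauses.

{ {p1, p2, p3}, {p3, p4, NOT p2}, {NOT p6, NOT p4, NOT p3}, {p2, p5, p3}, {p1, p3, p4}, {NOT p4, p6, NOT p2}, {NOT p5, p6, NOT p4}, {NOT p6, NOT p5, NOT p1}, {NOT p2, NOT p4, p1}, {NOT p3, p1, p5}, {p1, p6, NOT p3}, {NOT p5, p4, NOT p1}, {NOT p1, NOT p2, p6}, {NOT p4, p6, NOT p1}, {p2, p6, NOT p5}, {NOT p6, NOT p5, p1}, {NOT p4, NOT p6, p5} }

There are 2^6 = 64 truth assignments over (p1, p2, p3, p4, p5, p6).
Split on p4. With p4 = true, the clauses containing p4 are satisfied and NOT p4 drops from the rest; 0 of the 2^5 = 32 assignments to the other variables satisfy what remains.
With p4 = false, by the same count on the reduced clause set, 3 assignments work.
Total: 0 + 3 = 3.

3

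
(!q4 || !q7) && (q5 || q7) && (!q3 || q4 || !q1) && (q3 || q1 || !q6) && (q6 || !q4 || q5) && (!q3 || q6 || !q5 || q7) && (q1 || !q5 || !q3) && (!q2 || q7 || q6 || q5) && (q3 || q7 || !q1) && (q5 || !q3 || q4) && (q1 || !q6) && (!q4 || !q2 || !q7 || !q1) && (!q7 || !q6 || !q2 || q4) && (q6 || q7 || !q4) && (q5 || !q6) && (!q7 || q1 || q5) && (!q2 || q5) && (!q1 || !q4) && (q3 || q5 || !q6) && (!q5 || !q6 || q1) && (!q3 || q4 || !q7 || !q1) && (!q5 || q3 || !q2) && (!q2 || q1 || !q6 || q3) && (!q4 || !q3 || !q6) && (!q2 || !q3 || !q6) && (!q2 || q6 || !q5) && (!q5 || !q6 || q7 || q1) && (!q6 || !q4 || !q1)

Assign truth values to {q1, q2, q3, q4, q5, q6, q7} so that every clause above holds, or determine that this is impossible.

q1 ↦ true,  q2 ↦ false,  q3 ↦ false,  q4 ↦ false,  q5 ↦ true,  q6 ↦ false,  q7 ↦ true

Try q4 = false.
Try q5 = true.
Try q3 = false.
The clause (!q2) is unit, so q2 = false.
Try q1 = true.
The clause (q7) is unit, so q7 = true.
Every clause is now satisfied; q6 is unconstrained.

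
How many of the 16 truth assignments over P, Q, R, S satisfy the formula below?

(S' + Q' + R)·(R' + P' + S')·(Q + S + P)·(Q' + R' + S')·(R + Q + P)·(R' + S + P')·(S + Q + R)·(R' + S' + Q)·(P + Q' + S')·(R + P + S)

3

There are 2^4 = 16 truth assignments over (P, Q, R, S).
Split on P. With P = 1, the clauses containing P are satisfied and P' drops from the rest; 2 of the 2^3 = 8 assignments to the other variables satisfy what remains.
With P = 0, by the same count on the reduced clause set, 1 assignment works.
(One model: P=F, Q=T, R=T, S=F.)
Total: 2 + 1 = 3.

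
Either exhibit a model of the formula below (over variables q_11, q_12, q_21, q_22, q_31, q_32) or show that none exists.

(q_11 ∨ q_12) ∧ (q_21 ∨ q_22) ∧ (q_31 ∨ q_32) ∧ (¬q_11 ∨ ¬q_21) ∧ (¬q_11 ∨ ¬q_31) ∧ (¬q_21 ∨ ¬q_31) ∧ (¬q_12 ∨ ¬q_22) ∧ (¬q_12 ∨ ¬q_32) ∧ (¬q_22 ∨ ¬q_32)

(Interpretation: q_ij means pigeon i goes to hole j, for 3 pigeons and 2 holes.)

Branch on q_11: set q_11 = True.
From the singleton clause (¬q_21), q_21 = False.
From the singleton clause (q_22), q_22 = True.
From the singleton clause (¬q_31), q_31 = False.
From the singleton clause (q_32), q_32 = True.
That conflicts with the unit clause (¬q_32).
Backtrack on q_11: now try q_11 = False.
From the singleton clause (q_12), q_12 = True.
From the singleton clause (¬q_22), q_22 = False.
From the singleton clause (q_21), q_21 = True.
From the singleton clause (¬q_31), q_31 = False.
From the singleton clause (q_32), q_32 = True.
That conflicts with the unit clause (¬q_32).
Either choice for q_11 ends in contradiction.

UNSATISFIABLE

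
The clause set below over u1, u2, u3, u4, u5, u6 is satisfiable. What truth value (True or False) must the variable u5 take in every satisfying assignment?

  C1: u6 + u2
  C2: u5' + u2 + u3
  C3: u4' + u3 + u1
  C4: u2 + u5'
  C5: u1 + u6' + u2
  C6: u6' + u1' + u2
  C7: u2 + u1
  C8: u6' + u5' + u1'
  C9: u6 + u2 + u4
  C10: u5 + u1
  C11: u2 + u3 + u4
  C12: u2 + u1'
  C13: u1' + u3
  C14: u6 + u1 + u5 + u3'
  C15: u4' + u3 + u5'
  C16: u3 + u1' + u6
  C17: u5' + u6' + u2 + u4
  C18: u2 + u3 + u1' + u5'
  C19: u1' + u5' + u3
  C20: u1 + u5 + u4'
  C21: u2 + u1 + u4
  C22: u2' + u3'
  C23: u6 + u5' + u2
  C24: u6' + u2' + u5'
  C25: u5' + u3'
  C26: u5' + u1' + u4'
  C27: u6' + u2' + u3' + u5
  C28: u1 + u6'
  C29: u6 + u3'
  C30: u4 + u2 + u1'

Suppose u5 = 0.
The clause (u1) is unit, so u1 = 1.
The clause (u2) is unit, so u2 = 1.
The clause (u3) is unit, so u3 = 1.
That conflicts with the unit clause (u3').
So every satisfying assignment has u5 = True.

True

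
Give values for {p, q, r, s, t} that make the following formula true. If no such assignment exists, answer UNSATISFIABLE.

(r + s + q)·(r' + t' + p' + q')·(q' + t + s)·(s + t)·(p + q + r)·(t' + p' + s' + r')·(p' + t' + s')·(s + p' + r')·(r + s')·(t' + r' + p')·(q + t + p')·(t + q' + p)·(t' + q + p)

Case s = 1:
From the singleton clause (r), r = 1.
Case t = 1:
From the singleton clause (p'), p = 0.
From the singleton clause (q), q = 1.
Every clause now holds.

p ↦ 0,  q ↦ 1,  r ↦ 1,  s ↦ 1,  t ↦ 1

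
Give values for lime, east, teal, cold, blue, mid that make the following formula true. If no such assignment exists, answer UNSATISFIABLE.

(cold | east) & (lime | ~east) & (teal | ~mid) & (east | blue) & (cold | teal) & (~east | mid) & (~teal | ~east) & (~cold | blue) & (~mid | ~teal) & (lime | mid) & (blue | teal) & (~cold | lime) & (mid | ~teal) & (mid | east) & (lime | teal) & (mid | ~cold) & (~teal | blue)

Suppose cold = 1.
From the singleton clause (blue), blue = 1.
From the singleton clause (lime), lime = 1.
From the singleton clause (mid), mid = 1.
From the singleton clause (teal), teal = 1.
Now (~teal) is unsatisfied and unit — conflict.
That branch fails; take cold = 0 instead.
From the singleton clause (east), east = 1.
From the singleton clause (lime), lime = 1.
From the singleton clause (teal), teal = 1.
Now (~teal) is unsatisfied and unit — conflict.
Neither cold = 1 nor cold = 0 works.

UNSATISFIABLE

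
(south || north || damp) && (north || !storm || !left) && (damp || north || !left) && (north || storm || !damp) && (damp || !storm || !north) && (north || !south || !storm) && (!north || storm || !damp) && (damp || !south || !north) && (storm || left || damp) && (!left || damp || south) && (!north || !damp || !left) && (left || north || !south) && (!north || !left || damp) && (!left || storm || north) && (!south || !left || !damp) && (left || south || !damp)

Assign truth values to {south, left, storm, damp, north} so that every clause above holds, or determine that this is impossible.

south=true; left=false; storm=true; damp=true; north=true

Case south = true:
Case north = true:
Unit clause (damp) forces damp = true.
Unit clause (storm) forces storm = true.
Unit clause (!left) forces left = false.
Every clause now holds.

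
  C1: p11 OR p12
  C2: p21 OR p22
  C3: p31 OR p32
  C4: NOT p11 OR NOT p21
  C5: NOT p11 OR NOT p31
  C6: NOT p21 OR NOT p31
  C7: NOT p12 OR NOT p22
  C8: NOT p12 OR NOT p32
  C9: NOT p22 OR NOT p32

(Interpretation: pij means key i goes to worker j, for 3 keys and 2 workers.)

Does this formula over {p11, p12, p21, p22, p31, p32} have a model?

Try p11 = true.
Unit clause (NOT p21) forces p21 = false.
Unit clause (p22) forces p22 = true.
Unit clause (NOT p31) forces p31 = false.
Unit clause (p32) forces p32 = true.
Now (NOT p32) is unsatisfied and unit — conflict.
Backtrack on p11: now try p11 = false.
Unit clause (p12) forces p12 = true.
Unit clause (NOT p22) forces p22 = false.
Unit clause (p21) forces p21 = true.
Unit clause (NOT p31) forces p31 = false.
Unit clause (p32) forces p32 = true.
Now (NOT p32) is unsatisfied and unit — conflict.
Both values of p11 lead to a conflict.
No assignment satisfies every clause.

No, unsatisfiable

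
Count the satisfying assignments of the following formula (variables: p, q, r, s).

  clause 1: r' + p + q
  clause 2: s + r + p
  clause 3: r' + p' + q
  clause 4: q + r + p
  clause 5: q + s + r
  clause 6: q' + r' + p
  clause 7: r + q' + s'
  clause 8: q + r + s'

There are 2^4 = 16 truth assignments over (p, q, r, s).
Check each against the 8 clauses (columns in the order p, q, r, s):
  F F F F  ✗ fails (s + r + p)
  F F F T  ✗ fails (q + r + p)
  F F T F  ✗ fails (r' + p + q)
  F F T T  ✗ fails (r' + p + q)
  F T F F  ✗ fails (s + r + p)
  F T F T  ✗ fails (r + q' + s')
  F T T F  ✗ fails (q' + r' + p)
  F T T T  ✗ fails (q' + r' + p)
  T F F F  ✗ fails (q + s + r)
  T F F T  ✗ fails (q + r + s')
  T F T F  ✗ fails (r' + p' + q)
  T F T T  ✗ fails (r' + p' + q)
  T T F F  ✓ satisfies all
  T T F T  ✗ fails (r + q' + s')
  T T T F  ✓ satisfies all
  T T T T  ✓ satisfies all
3 of the 16 rows are models.

3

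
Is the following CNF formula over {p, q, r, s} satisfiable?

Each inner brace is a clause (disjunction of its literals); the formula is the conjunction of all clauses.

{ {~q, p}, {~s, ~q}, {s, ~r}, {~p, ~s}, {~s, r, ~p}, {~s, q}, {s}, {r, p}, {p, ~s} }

From the singleton clause (s), s = 1.
From the singleton clause (~q), q = 0.
Now (q) is unsatisfied and unit — conflict.
No assignment satisfies every clause.

No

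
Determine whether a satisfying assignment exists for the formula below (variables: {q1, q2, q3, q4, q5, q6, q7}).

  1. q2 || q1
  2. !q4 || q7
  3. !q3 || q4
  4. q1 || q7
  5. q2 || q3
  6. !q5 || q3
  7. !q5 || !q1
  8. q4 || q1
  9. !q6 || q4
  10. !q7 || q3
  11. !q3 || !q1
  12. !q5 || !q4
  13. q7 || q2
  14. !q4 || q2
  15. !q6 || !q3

Yes

Try q2 = true.
Try q4 = true.
(q7) alone gives q7 = true.
(q3) alone gives q3 = true.
(!q1) alone gives q1 = false.
(!q5) alone gives q5 = false.
(!q6) alone gives q6 = false.
Every clause now holds.
A satisfying assignment: q1=false,  q2=true,  q3=true,  q4=true,  q5=false,  q6=false,  q7=true.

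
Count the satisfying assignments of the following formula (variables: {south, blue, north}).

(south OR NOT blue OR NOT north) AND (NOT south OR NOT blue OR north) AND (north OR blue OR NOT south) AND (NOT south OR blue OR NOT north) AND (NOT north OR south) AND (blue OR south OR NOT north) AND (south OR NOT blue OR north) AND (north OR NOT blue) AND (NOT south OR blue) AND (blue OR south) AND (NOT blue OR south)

There are 2^3 = 8 truth assignments over (south, blue, north).
Check each against the 11 clauses (columns in the order south, blue, north):
  F F F  ✗ fails (blue OR south)
  F F T  ✗ fails (NOT north OR south)
  F T F  ✗ fails (south OR NOT blue OR north)
  F T T  ✗ fails (south OR NOT blue OR NOT north)
  T F F  ✗ fails (north OR blue OR NOT south)
  T F T  ✗ fails (NOT south OR blue OR NOT north)
  T T F  ✗ fails (NOT south OR NOT blue OR north)
  T T T  ✓ satisfies all
1 of the 8 rows is a model.

1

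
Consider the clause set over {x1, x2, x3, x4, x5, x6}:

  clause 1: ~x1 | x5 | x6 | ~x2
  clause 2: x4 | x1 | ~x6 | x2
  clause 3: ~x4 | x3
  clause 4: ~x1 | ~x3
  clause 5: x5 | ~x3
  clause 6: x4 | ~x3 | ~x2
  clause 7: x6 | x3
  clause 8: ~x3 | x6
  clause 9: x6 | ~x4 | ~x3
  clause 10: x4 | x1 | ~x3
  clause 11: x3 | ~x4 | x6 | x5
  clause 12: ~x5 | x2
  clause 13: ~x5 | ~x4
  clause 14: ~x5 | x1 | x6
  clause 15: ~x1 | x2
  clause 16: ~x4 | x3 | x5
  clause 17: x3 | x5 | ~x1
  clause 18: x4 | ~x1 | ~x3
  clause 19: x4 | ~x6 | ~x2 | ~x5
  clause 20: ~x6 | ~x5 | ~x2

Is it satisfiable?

Branch on x4: set x4 = 0.
Branch on x1: set x1 = 0.
The clause (~x3) is unit, so x3 = 0.
The clause (x6) is unit, so x6 = 1.
The clause (x2) is unit, so x2 = 1.
The clause (~x5) is unit, so x5 = 0.
Every clause now holds.
A satisfying assignment: x1=0, x2=1, x3=0, x4=0, x5=0, x6=1.

Yes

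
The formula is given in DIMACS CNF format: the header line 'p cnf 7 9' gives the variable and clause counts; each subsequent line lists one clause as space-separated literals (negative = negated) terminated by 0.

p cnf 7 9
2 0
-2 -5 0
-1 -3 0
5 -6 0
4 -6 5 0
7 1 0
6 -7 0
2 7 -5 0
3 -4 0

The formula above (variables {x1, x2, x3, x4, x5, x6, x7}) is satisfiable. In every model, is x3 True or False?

Suppose x3 = True.
From the singleton clause (x2), x2 = True.
From the singleton clause (¬x5), x5 = False.
From the singleton clause (¬x1), x1 = False.
From the singleton clause (¬x6), x6 = False.
From the singleton clause (x7), x7 = True.
But (¬x7) is also a unit clause — contradiction.
So every satisfying assignment has x3 = False.

False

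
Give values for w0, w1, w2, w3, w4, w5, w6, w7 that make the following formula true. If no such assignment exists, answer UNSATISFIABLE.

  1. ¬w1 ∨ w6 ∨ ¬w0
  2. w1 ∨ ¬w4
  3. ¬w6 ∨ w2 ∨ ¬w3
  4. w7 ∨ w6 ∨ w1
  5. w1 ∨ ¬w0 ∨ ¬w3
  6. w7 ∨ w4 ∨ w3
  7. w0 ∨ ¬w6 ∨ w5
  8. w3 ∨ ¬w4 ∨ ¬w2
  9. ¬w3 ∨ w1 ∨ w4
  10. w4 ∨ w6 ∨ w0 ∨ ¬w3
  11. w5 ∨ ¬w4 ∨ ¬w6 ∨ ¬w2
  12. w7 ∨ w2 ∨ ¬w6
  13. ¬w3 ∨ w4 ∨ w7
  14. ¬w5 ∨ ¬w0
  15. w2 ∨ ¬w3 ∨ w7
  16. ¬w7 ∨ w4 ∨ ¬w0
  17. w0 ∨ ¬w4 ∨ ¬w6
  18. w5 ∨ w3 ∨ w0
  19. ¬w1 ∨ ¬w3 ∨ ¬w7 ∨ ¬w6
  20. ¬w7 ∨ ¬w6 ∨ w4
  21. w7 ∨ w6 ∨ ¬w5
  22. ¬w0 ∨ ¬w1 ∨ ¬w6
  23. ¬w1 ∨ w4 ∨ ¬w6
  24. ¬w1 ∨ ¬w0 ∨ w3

w0: False; w1: True; w2: True; w3: False; w4: False; w5: True; w6: False; w7: True

Try w1 = True.
Try w6 = False.
(¬w0) alone gives w0 = False.
Try w4 = False.
(¬w3) alone gives w3 = False.
(w7) alone gives w7 = True.
(w5) alone gives w5 = True.
Every clause is now satisfied; w2 is unconstrained.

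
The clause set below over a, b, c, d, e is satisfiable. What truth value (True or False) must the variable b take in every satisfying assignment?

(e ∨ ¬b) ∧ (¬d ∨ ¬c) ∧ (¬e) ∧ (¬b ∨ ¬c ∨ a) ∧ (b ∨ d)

False

Suppose b = True.
(e) alone gives e = True.
That conflicts with the unit clause (¬e).
So every satisfying assignment has b = False.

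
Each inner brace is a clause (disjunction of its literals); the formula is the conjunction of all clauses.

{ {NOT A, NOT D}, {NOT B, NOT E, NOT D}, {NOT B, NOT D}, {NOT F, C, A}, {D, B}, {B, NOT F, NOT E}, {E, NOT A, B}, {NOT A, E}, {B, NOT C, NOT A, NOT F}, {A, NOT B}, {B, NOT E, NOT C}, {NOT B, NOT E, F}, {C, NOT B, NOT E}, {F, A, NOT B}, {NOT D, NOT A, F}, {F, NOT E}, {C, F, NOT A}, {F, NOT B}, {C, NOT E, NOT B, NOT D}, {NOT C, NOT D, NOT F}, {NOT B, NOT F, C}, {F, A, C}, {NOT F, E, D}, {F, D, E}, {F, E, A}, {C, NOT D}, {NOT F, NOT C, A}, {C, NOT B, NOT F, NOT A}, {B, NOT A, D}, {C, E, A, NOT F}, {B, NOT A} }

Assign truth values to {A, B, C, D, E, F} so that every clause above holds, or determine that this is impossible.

Suppose A = true.
The clause (NOT D) is unit, so D = false.
The clause (B) is unit, so B = true.
The clause (E) is unit, so E = true.
The clause (F) is unit, so F = true.
The clause (C) is unit, so C = true.
This assignment satisfies each clause.

A: true, B: true, C: true, D: false, E: true, F: true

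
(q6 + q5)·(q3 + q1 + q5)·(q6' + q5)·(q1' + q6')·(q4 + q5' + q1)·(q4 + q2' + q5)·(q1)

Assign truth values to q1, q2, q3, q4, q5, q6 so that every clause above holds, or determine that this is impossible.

q1 ↦ 1; q2 ↦ 0; q3 ↦ 1; q4 ↦ 1; q5 ↦ 1; q6 ↦ 0

Unit clause (q1) forces q1 = 1.
Unit clause (q6') forces q6 = 0.
Unit clause (q5) forces q5 = 1.
No clause remains; q2, q3, q4 are free.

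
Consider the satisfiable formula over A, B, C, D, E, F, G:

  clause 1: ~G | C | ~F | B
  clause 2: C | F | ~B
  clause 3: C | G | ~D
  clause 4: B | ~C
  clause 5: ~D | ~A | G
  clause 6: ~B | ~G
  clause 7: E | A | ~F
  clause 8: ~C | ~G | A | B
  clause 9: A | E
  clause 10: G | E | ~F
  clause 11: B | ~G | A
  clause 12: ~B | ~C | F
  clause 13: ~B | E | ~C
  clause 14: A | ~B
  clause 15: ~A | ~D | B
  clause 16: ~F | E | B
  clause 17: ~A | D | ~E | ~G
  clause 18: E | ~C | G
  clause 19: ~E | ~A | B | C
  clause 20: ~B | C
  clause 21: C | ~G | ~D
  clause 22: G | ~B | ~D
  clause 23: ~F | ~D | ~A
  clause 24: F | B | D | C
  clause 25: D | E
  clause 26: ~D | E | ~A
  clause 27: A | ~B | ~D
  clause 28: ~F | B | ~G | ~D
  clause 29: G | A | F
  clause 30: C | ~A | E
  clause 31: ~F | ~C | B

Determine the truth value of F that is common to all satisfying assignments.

Suppose F = 0.
Case C = 1:
Unit clause (B) forces B = 1.
That conflicts with the unit clause (~B).
Backtrack on C: now try C = 0.
Unit clause (~B) forces B = 0.
Unit clause (D) forces D = 1.
Unit clause (G) forces G = 1.
That conflicts with the unit clause (~G).
Both values of C lead to a conflict.
So every satisfying assignment has F = True.

True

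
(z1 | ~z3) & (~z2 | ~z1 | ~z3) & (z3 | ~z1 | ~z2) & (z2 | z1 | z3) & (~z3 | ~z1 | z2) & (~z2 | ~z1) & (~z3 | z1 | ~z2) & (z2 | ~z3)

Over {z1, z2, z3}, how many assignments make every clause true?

2

There are 2^3 = 8 truth assignments over (z1, z2, z3).
Split on z1. With z1 = 1, the clauses containing z1 are satisfied and ~z1 drops from the rest; 1 of the 2^2 = 4 assignments to the other variables satisfy what remains.
With z1 = 0, by the same count on the reduced clause set, 1 assignment works.
Total: 1 + 1 = 2.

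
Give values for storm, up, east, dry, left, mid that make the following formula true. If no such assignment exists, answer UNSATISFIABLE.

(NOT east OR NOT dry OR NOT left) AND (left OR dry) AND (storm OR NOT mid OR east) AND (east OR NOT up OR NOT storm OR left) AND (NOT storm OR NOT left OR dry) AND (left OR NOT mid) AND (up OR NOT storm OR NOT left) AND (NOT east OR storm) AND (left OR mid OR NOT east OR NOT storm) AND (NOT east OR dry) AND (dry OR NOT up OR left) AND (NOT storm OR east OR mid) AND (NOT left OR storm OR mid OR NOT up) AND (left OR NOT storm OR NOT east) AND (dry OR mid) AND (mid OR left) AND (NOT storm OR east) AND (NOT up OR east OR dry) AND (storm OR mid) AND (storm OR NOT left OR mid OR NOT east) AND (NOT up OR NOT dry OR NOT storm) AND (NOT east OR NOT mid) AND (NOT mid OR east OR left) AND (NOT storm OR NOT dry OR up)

Case left = true:
Case east = false:
(NOT storm) alone gives storm = false.
(NOT mid) alone gives mid = false.
Now (mid) is unsatisfied and unit — conflict.
So east must be the other value — set east = true.
(NOT dry) alone gives dry = false.
Now (dry) is unsatisfied and unit — conflict.
Neither east = true nor east = false works.
So left must be the other value — set left = false.
(dry) alone gives dry = true.
(NOT mid) alone gives mid = false.
Now (mid) is unsatisfied and unit — conflict.
Neither left = true nor left = false works.

UNSATISFIABLE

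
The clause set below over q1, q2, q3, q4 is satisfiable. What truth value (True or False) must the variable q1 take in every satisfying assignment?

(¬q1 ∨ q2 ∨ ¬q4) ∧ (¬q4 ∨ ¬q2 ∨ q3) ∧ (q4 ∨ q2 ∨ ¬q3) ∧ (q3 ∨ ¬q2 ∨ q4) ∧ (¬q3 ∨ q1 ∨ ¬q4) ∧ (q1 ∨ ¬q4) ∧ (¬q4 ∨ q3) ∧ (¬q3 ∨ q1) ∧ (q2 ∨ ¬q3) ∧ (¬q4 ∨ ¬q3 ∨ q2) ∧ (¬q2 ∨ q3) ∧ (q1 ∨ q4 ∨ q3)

True

Suppose q1 = False.
From the singleton clause (¬q4), q4 = False.
From the singleton clause (¬q3), q3 = False.
Now (q3) is unsatisfied and unit — conflict.
So every satisfying assignment has q1 = True.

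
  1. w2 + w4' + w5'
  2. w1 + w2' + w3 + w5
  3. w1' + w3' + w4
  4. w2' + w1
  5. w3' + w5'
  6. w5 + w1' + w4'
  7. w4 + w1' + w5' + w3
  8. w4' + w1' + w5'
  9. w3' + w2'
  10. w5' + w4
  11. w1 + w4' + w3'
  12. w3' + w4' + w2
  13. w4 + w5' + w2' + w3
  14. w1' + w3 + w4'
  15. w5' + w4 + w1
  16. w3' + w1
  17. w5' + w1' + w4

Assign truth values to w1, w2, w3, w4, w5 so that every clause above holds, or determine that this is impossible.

w1=1; w2=0; w3=0; w4=0; w5=0

Case w2 = 0:
Case w4 = 0:
Unit clause (w5') forces w5 = 0.
Case w1 = 1:
Unit clause (w3') forces w3 = 0.
Every clause now holds.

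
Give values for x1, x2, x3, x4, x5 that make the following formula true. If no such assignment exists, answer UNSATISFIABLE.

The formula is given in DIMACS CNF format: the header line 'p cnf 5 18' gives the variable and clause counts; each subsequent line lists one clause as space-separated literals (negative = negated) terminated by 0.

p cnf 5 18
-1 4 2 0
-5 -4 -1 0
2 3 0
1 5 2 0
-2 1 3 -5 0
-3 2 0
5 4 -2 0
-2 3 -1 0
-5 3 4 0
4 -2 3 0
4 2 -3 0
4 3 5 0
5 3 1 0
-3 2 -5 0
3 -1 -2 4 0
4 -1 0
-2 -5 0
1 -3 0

x1=True; x2=True; x3=True; x4=True; x5=False

Branch on x2: set x2 = True.
From the singleton clause (¬x5), x5 = False.
From the singleton clause (x4), x4 = True.
Branch on x3: set x3 = True.
From the singleton clause (x1), x1 = True.
All clauses are satisfied.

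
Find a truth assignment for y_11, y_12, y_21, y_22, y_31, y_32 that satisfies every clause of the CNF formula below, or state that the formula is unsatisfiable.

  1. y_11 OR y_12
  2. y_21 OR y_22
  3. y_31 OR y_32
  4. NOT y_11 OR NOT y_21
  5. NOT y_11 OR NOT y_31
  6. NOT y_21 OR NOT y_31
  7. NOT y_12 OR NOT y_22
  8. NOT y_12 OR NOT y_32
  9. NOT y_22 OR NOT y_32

UNSATISFIABLE

Case y_11 = true:
Unit clause (NOT y_21) forces y_21 = false.
Unit clause (y_22) forces y_22 = true.
Unit clause (NOT y_31) forces y_31 = false.
Unit clause (y_32) forces y_32 = true.
Now (NOT y_32) is unsatisfied and unit — conflict.
Backtrack on y_11: now try y_11 = false.
Unit clause (y_12) forces y_12 = true.
Unit clause (NOT y_22) forces y_22 = false.
Unit clause (y_21) forces y_21 = true.
Unit clause (NOT y_31) forces y_31 = false.
Unit clause (y_32) forces y_32 = true.
Now (NOT y_32) is unsatisfied and unit — conflict.
Both values of y_11 lead to a conflict.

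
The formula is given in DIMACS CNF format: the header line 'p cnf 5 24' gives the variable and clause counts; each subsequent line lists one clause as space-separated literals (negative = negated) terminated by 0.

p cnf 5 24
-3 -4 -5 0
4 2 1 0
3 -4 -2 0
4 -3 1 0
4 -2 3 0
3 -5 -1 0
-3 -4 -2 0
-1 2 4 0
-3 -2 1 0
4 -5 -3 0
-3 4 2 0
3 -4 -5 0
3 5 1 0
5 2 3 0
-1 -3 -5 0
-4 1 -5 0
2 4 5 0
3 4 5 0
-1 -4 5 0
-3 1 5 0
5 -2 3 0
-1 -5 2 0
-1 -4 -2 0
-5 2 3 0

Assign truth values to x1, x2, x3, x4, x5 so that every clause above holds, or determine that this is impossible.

x1: True,  x2: True,  x3: True,  x4: False,  x5: False

Branch on x3: set x3 = True.
Branch on x4: set x4 = False.
Unit clause (x1) forces x1 = True.
Unit clause (x2) forces x2 = True.
Unit clause (¬x5) forces x5 = False.
All clauses are satisfied.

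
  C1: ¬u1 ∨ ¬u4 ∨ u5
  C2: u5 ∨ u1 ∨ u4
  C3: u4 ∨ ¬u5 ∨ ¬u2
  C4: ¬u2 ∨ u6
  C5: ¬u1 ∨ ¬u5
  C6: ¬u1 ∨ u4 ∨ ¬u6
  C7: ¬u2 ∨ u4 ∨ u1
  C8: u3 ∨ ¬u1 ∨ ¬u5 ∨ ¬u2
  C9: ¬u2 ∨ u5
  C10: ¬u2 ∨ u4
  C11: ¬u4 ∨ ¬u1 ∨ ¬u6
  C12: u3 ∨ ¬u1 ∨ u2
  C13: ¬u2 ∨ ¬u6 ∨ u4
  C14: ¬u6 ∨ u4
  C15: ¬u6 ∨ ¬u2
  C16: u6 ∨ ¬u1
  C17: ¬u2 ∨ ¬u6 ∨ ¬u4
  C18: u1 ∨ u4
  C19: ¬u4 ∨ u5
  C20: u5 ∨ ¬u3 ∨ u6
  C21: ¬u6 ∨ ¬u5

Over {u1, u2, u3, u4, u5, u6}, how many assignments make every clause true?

2

There are 2^6 = 64 truth assignments over (u1, u2, u3, u4, u5, u6).
Split on u2. With u2 = True, the clauses containing u2 are satisfied and ¬u2 drops from the rest; 0 of the 2^5 = 32 assignments to the other variables satisfy what remains.
With u2 = False, by the same count on the reduced clause set, 2 assignments work.
(One model: u1=F, u2=F, u3=F, u4=T, u5=T, u6=F.)
Total: 0 + 2 = 2.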